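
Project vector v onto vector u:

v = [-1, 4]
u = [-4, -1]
proj_u(v) = [0, 0]

v·u = (-1)(-4) + (4)(-1) = 0
u·u = (-4)² + (-1)² = 17
proj_u(v) = (v·u / u·u) × u = (0/17) × u = (0) × u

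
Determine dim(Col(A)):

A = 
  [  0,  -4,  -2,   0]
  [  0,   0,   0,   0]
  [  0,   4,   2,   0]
dim(Col(A)) = 1

Row reduce:
R3 → R3 + (1)·R1
REF = 
  [  0,  -4,  -2,   0]
  [  0,   0,   0,   0]
  [  0,   0,   0,   0]
Pivot columns: 2 → 1 pivot.
dim(Col(A)) = number of pivot columns = 1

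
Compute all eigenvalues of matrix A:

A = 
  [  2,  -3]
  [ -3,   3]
λ = (5 + √37)/2, (5 - √37)/2  (≈ 5.541, -0.5414)

tr(A) = 5, det(A) = -3
Characteristic polynomial: λ² - tr(A)λ + det(A) = λ² - 5λ - 3
λ² - 5λ - 3 = 0  ⇒  λ = (5 ± √((-5)² - 4·(-3)))/2 = (5 ± √(37))/2
  = (5 + √37)/2,  (5 - √37)/2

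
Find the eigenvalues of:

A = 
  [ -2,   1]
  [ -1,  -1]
λ = (-3 + i√3)/2, (-3 - i√3)/2  (≈ -1.5 + 0.866i, -1.5 - 0.866i)

tr(A) = -3, det(A) = 3
Characteristic polynomial: λ² - tr(A)λ + det(A) = λ² + 3λ + 3
λ² + 3λ + 3 = 0  ⇒  λ = (-3 ± √((3)² - 4·(3)))/2 = (-3 ± √(-3))/2
  = (-3 + i√3)/2,  (-3 - i√3)/2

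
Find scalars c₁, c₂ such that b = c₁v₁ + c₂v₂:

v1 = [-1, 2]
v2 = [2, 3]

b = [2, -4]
c1 = -2, c2 = 0

b = -2·v1 + 0·v2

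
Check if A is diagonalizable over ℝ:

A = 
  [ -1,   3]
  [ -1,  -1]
No

tr(A) = -2, det(A) = 4
Characteristic polynomial: λ² - tr(A)λ + det(A) = λ² + 2λ + 4
λ² + 2λ + 4 = 0  ⇒  λ = (-2 ± √((2)² - 4·(4)))/2 = (-2 ± √(-12))/2
  = -1 + i√3,  -1 - i√3
Eigenvalues: -1 + i√3, -1 - i√3  (≈ -1 + 1.732i, -1 - 1.732i)
Has complex eigenvalues (not diagonalizable over ℝ).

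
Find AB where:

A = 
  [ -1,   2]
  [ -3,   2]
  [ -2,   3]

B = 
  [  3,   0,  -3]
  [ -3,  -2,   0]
A is 3×2 and B is 2×3, so AB is 3×3. Each entry is (row of A)·(column of B):
AB[1,1] = (-1)(3) + (2)(-3) = -9
AB[1,2] = (-1)(0) + (2)(-2) = -4
AB[1,3] = (-1)(-3) + (2)(0) = 3
AB[2,1] = (-3)(3) + (2)(-3) = -15
AB[2,2] = (-3)(0) + (2)(-2) = -4
AB[2,3] = (-3)(-3) + (2)(0) = 9
AB[3,1] = (-2)(3) + (3)(-3) = -15
AB[3,2] = (-2)(0) + (3)(-2) = -6
AB[3,3] = (-2)(-3) + (3)(0) = 6

AB = 
  [ -9,  -4,   3]
  [-15,  -4,   9]
  [-15,  -6,   6]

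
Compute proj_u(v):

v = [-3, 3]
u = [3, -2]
v·u = (-3)(3) + (3)(-2) = -15
u·u = (3)² + (-2)² = 13
proj_u(v) = (v·u / u·u) × u = (-15/13) × u

proj_u(v) = [-45/13, 30/13]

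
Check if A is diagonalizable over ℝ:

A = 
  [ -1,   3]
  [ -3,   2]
No

tr(A) = 1, det(A) = 7
Characteristic polynomial: λ² - tr(A)λ + det(A) = λ² - λ + 7
λ² - λ + 7 = 0  ⇒  λ = (1 ± √((-1)² - 4·(7)))/2 = (1 ± √(-27))/2
  = (1 + 3i√3)/2,  (1 - 3i√3)/2
Eigenvalues: (1 + 3i√3)/2, (1 - 3i√3)/2  (≈ 0.5 + 2.598i, 0.5 - 2.598i)
Has complex eigenvalues (not diagonalizable over ℝ).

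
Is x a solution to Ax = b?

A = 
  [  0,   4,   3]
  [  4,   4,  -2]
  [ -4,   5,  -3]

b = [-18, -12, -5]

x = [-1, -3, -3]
No

Ax = [-21, -10, -2] ≠ b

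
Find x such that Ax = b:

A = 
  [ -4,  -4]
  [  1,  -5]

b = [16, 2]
x = [-3, -1]

Row reduce the augmented matrix [A|b]:
R2 → R2 + (1/4)·R1
REF = 
  [ -4,  -4,  16]
  [  0,  -6,   6]

Back-substitution:
x₂ = 6 / (-6) = -1
x₁ = (16 - (-4)(-1)) / (-4) = -3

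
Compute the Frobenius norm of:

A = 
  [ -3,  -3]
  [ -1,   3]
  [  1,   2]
||A||_F = 5.745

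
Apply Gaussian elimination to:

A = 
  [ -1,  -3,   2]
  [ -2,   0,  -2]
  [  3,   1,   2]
Row operations:
R2 → R2 - (2)·R1
R3 → R3 + (3)·R1
R3 → R3 + (4/3)·R2

Resulting echelon form:
REF = 
  [ -1,  -3,   2]
  [  0,   6,  -6]
  [  0,   0,   0]

Rank = 2 (number of non-zero pivot rows).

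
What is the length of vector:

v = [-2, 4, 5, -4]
7.81

||v||₂ = √((-2)² + (4)² + (5)² + (-4)²) = √61 = 7.81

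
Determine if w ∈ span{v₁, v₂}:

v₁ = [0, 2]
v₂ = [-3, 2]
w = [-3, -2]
Yes

Form the augmented matrix and row-reduce:
[v₁|v₂|w] = 
  [  0,  -3,  -3]
  [  2,   2,  -2]
Swap R1 ↔ R2
REF = 
  [  2,   2,  -2]
  [  0,  -3,  -3]

No row of the form [0 0 | nonzero], so the system is consistent. Back-substitution gives c₁ = -2, c₂ = 1: w = (-2)·v₁ + (1)·v₂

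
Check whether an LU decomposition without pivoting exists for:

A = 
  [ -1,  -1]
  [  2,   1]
Yes.
A[1,1] = -1 ≠ 0, so Gaussian elimination proceeds without a row swap: multiplier ℓ₂₁ = (2)/(-1) = -2, and U[2,2] = 1 - (-2)(-1) = -1.
L = 
  [  1,   0]
  [ -2,   1]
U = 
  [ -1,  -1]
  [  0,  -1]
Check row 2 of LU: [(-2)(-1), (-2)(-1) + (-1)] = [2, 1] = row 2 of A ✓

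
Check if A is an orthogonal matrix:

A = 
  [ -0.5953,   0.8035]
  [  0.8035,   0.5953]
Yes

AᵀA = 
  [  1,   0]
  [  0,   1]
≈ I (equal to I up to the 4-dp rounding of the entries)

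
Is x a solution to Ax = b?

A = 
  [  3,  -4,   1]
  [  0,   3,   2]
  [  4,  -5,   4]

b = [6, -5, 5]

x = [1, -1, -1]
Yes

Ax = [6, -5, 5] = b ✓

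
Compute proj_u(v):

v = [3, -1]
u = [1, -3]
proj_u(v) = [3/5, -9/5]

v·u = (3)(1) + (-1)(-3) = 6
u·u = (1)² + (-3)² = 10
proj_u(v) = (v·u / u·u) × u = (6/10) × u = (3/5) × u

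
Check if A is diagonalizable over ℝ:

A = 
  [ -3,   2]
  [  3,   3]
Yes

tr(A) = 0, det(A) = -15
Characteristic polynomial: λ² - tr(A)λ + det(A) = λ² - 15
λ² - 15 = 0  ⇒  λ = (0 ± √((0)² - 4·(-15)))/2 = (0 ± √(60))/2
  = √15,  -√15
Eigenvalues: √15, -√15  (≈ 3.873, -3.873)
The two irrational eigenvalues are distinct (simple), so each has alg. mult. = geom. mult. = 1.
Sum of geometric multiplicities equals n, so A has n independent eigenvectors.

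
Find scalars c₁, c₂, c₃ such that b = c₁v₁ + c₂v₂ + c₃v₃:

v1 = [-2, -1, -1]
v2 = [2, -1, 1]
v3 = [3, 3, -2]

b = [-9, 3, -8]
c1 = 3, c2 = -3, c3 = 1

b = 3·v1 + -3·v2 + 1·v3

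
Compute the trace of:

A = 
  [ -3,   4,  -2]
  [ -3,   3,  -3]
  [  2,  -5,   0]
0

tr(A) = -3 + 3 + 0 = 0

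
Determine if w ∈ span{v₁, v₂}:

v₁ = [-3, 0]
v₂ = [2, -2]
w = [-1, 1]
Yes

Form the augmented matrix and row-reduce:
[v₁|v₂|w] = 
  [ -3,   2,  -1]
  [  0,  -2,   1]
(already in echelon form — no row operations needed)

No row of the form [0 0 | nonzero], so the system is consistent. Back-substitution gives c₁ = 0, c₂ = -1/2: w = (0)·v₁ + (-1/2)·v₂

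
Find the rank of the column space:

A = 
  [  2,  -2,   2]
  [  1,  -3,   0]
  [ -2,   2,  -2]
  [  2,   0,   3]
dim(Col(A)) = 2

Row reduce:
R2 → R2 - (1/2)·R1
R3 → R3 + (1)·R1
R4 → R4 - (1)·R1
R4 → R4 + (1)·R2
REF = 
  [  2,  -2,   2]
  [  0,  -2,  -1]
  [  0,   0,   0]
  [  0,   0,   0]
Pivot columns: 1, 2 → 2 pivots.
dim(Col(A)) = number of pivot columns = 2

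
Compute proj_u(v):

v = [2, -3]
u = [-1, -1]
proj_u(v) = [-1/2, -1/2]

v·u = (2)(-1) + (-3)(-1) = 1
u·u = (-1)² + (-1)² = 2
proj_u(v) = (v·u / u·u) × u = (1/2) × u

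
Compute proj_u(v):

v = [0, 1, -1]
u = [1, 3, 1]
proj_u(v) = [2/11, 6/11, 2/11]

v·u = (0)(1) + (1)(3) + (-1)(1) = 2
u·u = (1)² + (3)² + (1)² = 11
proj_u(v) = (v·u / u·u) × u = (2/11) × u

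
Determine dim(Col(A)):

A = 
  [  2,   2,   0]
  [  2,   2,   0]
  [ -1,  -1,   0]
Row reduce:
R2 → R2 - (1)·R1
R3 → R3 + (1/2)·R1
REF = 
  [  2,   2,   0]
  [  0,   0,   0]
  [  0,   0,   0]
Pivot columns: 1 → 1 pivot.
dim(Col(A)) = number of pivot columns = 1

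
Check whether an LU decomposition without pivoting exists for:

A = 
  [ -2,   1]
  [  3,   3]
Yes.
A[1,1] = -2 ≠ 0, so Gaussian elimination proceeds without a row swap: multiplier ℓ₂₁ = (3)/(-2) = -3/2, and U[2,2] = 3 - (-3/2)(1) = 9/2.
L = 
  [   1,    0]
  [-3/2,    1]
U = 
  [ -2,   1]
  [  0, 9/2]
Check row 2 of LU: [(-3/2)(-2), (-3/2)(1) + (9/2)] = [3, 3] = row 2 of A ✓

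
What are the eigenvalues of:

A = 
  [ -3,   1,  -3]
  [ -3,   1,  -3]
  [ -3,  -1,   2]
Characteristic polynomial: det(λI - A) = λ³ - 16λ
The constant term is 0, so λ = 0 is a root: p(λ) = λ(λ² - 16)
λ² - 16 = (λ + 4)(λ - 4)

λ = 0, 4, -4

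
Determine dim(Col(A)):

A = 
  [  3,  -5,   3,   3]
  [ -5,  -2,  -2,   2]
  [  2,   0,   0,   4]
dim(Col(A)) = 3

Row reduce:
R2 → R2 + (5/3)·R1
R3 → R3 - (2/3)·R1
R3 → R3 + (10/31)·R2
REF = 
  [     3,     -5,      3,      3]
  [     0,  -31/3,      3,      7]
  [     0,      0, -32/31, 132/31]
Pivot columns: 1, 2, 3 → 3 pivots.
dim(Col(A)) = number of pivot columns = 3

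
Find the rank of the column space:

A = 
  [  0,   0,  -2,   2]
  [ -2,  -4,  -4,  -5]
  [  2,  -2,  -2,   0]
Row reduce:
Swap R1 ↔ R2
R3 → R3 + (1)·R1
Swap R2 ↔ R3
REF = 
  [ -2,  -4,  -4,  -5]
  [  0,  -6,  -6,  -5]
  [  0,   0,  -2,   2]
Pivot columns: 1, 2, 3 → 3 pivots.
dim(Col(A)) = number of pivot columns = 3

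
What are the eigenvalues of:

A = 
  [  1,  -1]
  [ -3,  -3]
λ = -1 + √7, -1 - √7  (≈ 1.646, -3.646)

tr(A) = -2, det(A) = -6
Characteristic polynomial: λ² - tr(A)λ + det(A) = λ² + 2λ - 6
λ² + 2λ - 6 = 0  ⇒  λ = (-2 ± √((2)² - 4·(-6)))/2 = (-2 ± √(28))/2
  = -1 + √7,  -1 - √7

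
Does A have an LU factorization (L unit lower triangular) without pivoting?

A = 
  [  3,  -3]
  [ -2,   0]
Yes.
A[1,1] = 3 ≠ 0, so Gaussian elimination proceeds without a row swap: multiplier ℓ₂₁ = (-2)/(3) = -2/3, and U[2,2] = 0 - (-2/3)(-3) = -2.
L = 
  [   1,    0]
  [-2/3,    1]
U = 
  [  3,  -3]
  [  0,  -2]
Check row 2 of LU: [(-2/3)(3), (-2/3)(-3) + (-2)] = [-2, 0] = row 2 of A ✓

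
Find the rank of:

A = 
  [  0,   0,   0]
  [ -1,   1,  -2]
rank(A) = 1

Row reduce:
Swap R1 ↔ R2
REF = 
  [ -1,   1,  -2]
  [  0,   0,   0]
Pivot columns: 1 → 1 pivot.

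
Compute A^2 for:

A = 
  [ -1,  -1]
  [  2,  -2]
A² = A·A:
A²[1,1] = (-1)(-1) + (-1)(2) = -1
A²[1,2] = (-1)(-1) + (-1)(-2) = 3
A²[2,1] = (2)(-1) + (-2)(2) = -6
A²[2,2] = (2)(-1) + (-2)(-2) = 2
A² = 
  [ -1,   3]
  [ -6,   2]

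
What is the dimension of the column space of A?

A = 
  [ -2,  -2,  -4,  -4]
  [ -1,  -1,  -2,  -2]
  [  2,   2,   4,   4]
dim(Col(A)) = 1

Row reduce:
R2 → R2 - (1/2)·R1
R3 → R3 + (1)·R1
REF = 
  [ -2,  -2,  -4,  -4]
  [  0,   0,   0,   0]
  [  0,   0,   0,   0]
Pivot columns: 1 → 1 pivot.
dim(Col(A)) = number of pivot columns = 1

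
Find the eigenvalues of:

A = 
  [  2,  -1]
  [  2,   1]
λ = (3 + i√7)/2, (3 - i√7)/2  (≈ 1.5 + 1.323i, 1.5 - 1.323i)

tr(A) = 3, det(A) = 4
Characteristic polynomial: λ² - tr(A)λ + det(A) = λ² - 3λ + 4
λ² - 3λ + 4 = 0  ⇒  λ = (3 ± √((-3)² - 4·(4)))/2 = (3 ± √(-7))/2
  = (3 + i√7)/2,  (3 - i√7)/2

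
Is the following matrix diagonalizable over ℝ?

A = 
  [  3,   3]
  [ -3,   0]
No

tr(A) = 3, det(A) = 9
Characteristic polynomial: λ² - tr(A)λ + det(A) = λ² - 3λ + 9
λ² - 3λ + 9 = 0  ⇒  λ = (3 ± √((-3)² - 4·(9)))/2 = (3 ± √(-27))/2
  = (3 + 3i√3)/2,  (3 - 3i√3)/2
Eigenvalues: (3 + 3i√3)/2, (3 - 3i√3)/2  (≈ 1.5 + 2.598i, 1.5 - 2.598i)
Has complex eigenvalues (not diagonalizable over ℝ).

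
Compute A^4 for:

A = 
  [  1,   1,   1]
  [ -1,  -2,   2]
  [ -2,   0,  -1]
A² = A·A:
A²[1,1] = (1)(1) + (1)(-1) + (1)(-2) = -2
A²[1,2] = (1)(1) + (1)(-2) + (1)(0) = -1
A²[1,3] = (1)(1) + (1)(2) + (1)(-1) = 2
A²[2,1] = (-1)(1) + (-2)(-1) + (2)(-2) = -3
A²[2,2] = (-1)(1) + (-2)(-2) + (2)(0) = 3
A²[2,3] = (-1)(1) + (-2)(2) + (2)(-1) = -7
A²[3,1] = (-2)(1) + (0)(-1) + (-1)(-2) = 0
A²[3,2] = (-2)(1) + (0)(-2) + (-1)(0) = -2
A²[3,3] = (-2)(1) + (0)(2) + (-1)(-1) = -1
A² = 
  [ -2,  -1,   2]
  [ -3,   3,  -7]
  [  0,  -2,  -1]

A^3 = A^2·A:
A^3[1,1] = (-2)(1) + (-1)(-1) + (2)(-2) = -5
A^3[1,2] = (-2)(1) + (-1)(-2) + (2)(0) = 0
A^3[1,3] = (-2)(1) + (-1)(2) + (2)(-1) = -6
A^3[2,1] = (-3)(1) + (3)(-1) + (-7)(-2) = 8
A^3[2,2] = (-3)(1) + (3)(-2) + (-7)(0) = -9
A^3[2,3] = (-3)(1) + (3)(2) + (-7)(-1) = 10
A^3[3,1] = (0)(1) + (-2)(-1) + (-1)(-2) = 4
A^3[3,2] = (0)(1) + (-2)(-2) + (-1)(0) = 4
A^3[3,3] = (0)(1) + (-2)(2) + (-1)(-1) = -3
A^3 = 
  [ -5,   0,  -6]
  [  8,  -9,  10]
  [  4,   4,  -3]

A^4 = A^3·A:
A^4[1,1] = (-5)(1) + (0)(-1) + (-6)(-2) = 7
A^4[1,2] = (-5)(1) + (0)(-2) + (-6)(0) = -5
A^4[1,3] = (-5)(1) + (0)(2) + (-6)(-1) = 1
A^4[2,1] = (8)(1) + (-9)(-1) + (10)(-2) = -3
A^4[2,2] = (8)(1) + (-9)(-2) + (10)(0) = 26
A^4[2,3] = (8)(1) + (-9)(2) + (10)(-1) = -20
A^4[3,1] = (4)(1) + (4)(-1) + (-3)(-2) = 6
A^4[3,2] = (4)(1) + (4)(-2) + (-3)(0) = -4
A^4[3,3] = (4)(1) + (4)(2) + (-3)(-1) = 15
A^4 = 
  [  7,  -5,   1]
  [ -3,  26, -20]
  [  6,  -4,  15]

Therefore
A^4 = 
  [  7,  -5,   1]
  [ -3,  26, -20]
  [  6,  -4,  15]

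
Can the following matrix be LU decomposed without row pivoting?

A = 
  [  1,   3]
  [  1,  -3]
Yes.
A[1,1] = 1 ≠ 0, so Gaussian elimination proceeds without a row swap: multiplier ℓ₂₁ = (1)/(1) = 1, and U[2,2] = -3 - (1)(3) = -6.
L = 
  [  1,   0]
  [  1,   1]
U = 
  [  1,   3]
  [  0,  -6]
Check row 2 of LU: [(1)(1), (1)(3) + (-6)] = [1, -3] = row 2 of A ✓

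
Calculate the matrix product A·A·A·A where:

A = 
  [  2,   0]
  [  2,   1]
A² = A·A:
A²[1,1] = (2)(2) + (0)(2) = 4
A²[1,2] = (2)(0) + (0)(1) = 0
A²[2,1] = (2)(2) + (1)(2) = 6
A²[2,2] = (2)(0) + (1)(1) = 1
A² = 
  [  4,   0]
  [  6,   1]

A^3 = A^2·A:
A^3[1,1] = (4)(2) + (0)(2) = 8
A^3[1,2] = (4)(0) + (0)(1) = 0
A^3[2,1] = (6)(2) + (1)(2) = 14
A^3[2,2] = (6)(0) + (1)(1) = 1
A^3 = 
  [  8,   0]
  [ 14,   1]

A^4 = A^3·A:
A^4[1,1] = (8)(2) + (0)(2) = 16
A^4[1,2] = (8)(0) + (0)(1) = 0
A^4[2,1] = (14)(2) + (1)(2) = 30
A^4[2,2] = (14)(0) + (1)(1) = 1
A^4 = 
  [ 16,   0]
  [ 30,   1]

Therefore
A^4 = 
  [ 16,   0]
  [ 30,   1]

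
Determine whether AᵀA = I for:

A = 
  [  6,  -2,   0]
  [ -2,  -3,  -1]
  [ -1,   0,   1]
No

AᵀA = 
  [ 41,  -6,   1]
  [ -6,  13,   3]
  [  1,   3,   2]
≠ I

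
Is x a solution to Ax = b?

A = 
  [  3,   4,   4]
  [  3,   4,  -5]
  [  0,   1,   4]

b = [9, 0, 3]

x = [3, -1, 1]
Yes

Ax = [9, 0, 3] = b ✓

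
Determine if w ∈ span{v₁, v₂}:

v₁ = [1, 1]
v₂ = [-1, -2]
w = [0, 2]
Yes

Form the augmented matrix and row-reduce:
[v₁|v₂|w] = 
  [  1,  -1,   0]
  [  1,  -2,   2]
R2 → R2 - (1)·R1
REF = 
  [  1,  -1,   0]
  [  0,  -1,   2]

No row of the form [0 0 | nonzero], so the system is consistent. Back-substitution gives c₁ = -2, c₂ = -2: w = (-2)·v₁ + (-2)·v₂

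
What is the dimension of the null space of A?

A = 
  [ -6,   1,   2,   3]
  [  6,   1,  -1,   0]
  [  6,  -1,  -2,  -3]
nullity(A) = 2

Row reduce:
R2 → R2 + (1)·R1
R3 → R3 + (1)·R1
REF = 
  [ -6,   1,   2,   3]
  [  0,   2,   1,   3]
  [  0,   0,   0,   0]
Pivot columns: 1, 2 → 2 pivots.
rank(A) = 2, so nullity(A) = 4 - 2 = 2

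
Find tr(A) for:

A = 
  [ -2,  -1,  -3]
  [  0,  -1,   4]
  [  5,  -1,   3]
0

tr(A) = -2 + -1 + 3 = 0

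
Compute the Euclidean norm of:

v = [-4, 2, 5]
6.708

||v||₂ = √((-4)² + (2)² + (5)²) = √45 = 6.708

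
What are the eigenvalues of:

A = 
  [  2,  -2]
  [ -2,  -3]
tr(A) = -1, det(A) = -10
Characteristic polynomial: λ² - tr(A)λ + det(A) = λ² + λ - 10
λ² + λ - 10 = 0  ⇒  λ = (-1 ± √((1)² - 4·(-10)))/2 = (-1 ± √(41))/2
  = (-1 + √41)/2,  (-1 - √41)/2

λ = (-1 + √41)/2, (-1 - √41)/2  (≈ 2.702, -3.702)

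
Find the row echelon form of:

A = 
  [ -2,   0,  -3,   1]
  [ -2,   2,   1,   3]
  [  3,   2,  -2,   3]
Row operations:
R2 → R2 - (1)·R1
R3 → R3 + (3/2)·R1
R3 → R3 - (1)·R2

Resulting echelon form:
REF = 
  [   -2,     0,    -3,     1]
  [    0,     2,     4,     2]
  [    0,     0, -21/2,   5/2]

Rank = 3 (number of non-zero pivot rows).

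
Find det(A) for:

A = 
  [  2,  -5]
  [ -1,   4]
3

For a 2×2 matrix, det = ad - bc = (2)(4) - (-5)(-1) = 3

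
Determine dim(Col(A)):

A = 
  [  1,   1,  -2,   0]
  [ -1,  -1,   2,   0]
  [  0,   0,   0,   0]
Row reduce:
R2 → R2 + (1)·R1
REF = 
  [  1,   1,  -2,   0]
  [  0,   0,   0,   0]
  [  0,   0,   0,   0]
Pivot columns: 1 → 1 pivot.
dim(Col(A)) = number of pivot columns = 1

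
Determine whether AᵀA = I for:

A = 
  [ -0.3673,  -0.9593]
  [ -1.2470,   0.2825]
No

AᵀA = 
  [  1.6899,   0.0001]
  [  0.0001,   1.0001]
≠ I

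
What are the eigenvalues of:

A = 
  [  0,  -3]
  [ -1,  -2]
λ = 1, -3

tr(A) = -2, det(A) = -3
Characteristic polynomial: λ² - tr(A)λ + det(A) = λ² + 2λ - 3
λ² + 2λ - 3 = (λ + 3)(λ - 1)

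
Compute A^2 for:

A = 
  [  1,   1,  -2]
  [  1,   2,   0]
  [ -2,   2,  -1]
A² = A·A:
A²[1,1] = (1)(1) + (1)(1) + (-2)(-2) = 6
A²[1,2] = (1)(1) + (1)(2) + (-2)(2) = -1
A²[1,3] = (1)(-2) + (1)(0) + (-2)(-1) = 0
A²[2,1] = (1)(1) + (2)(1) + (0)(-2) = 3
A²[2,2] = (1)(1) + (2)(2) + (0)(2) = 5
A²[2,3] = (1)(-2) + (2)(0) + (0)(-1) = -2
A²[3,1] = (-2)(1) + (2)(1) + (-1)(-2) = 2
A²[3,2] = (-2)(1) + (2)(2) + (-1)(2) = 0
A²[3,3] = (-2)(-2) + (2)(0) + (-1)(-1) = 5
A² = 
  [  6,  -1,   0]
  [  3,   5,  -2]
  [  2,   0,   5]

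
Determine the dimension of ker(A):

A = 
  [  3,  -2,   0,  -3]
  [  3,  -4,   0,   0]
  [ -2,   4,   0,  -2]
nullity(A) = 2

Row reduce:
R2 → R2 - (1)·R1
R3 → R3 + (2/3)·R1
R3 → R3 + (4/3)·R2
REF = 
  [  3,  -2,   0,  -3]
  [  0,  -2,   0,   3]
  [  0,   0,   0,   0]
Pivot columns: 1, 2 → 2 pivots.
rank(A) = 2, so nullity(A) = 4 - 2 = 2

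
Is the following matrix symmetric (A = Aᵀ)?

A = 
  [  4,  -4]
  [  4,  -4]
No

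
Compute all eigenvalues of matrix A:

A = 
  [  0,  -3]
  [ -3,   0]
tr(A) = 0, det(A) = -9
Characteristic polynomial: λ² - tr(A)λ + det(A) = λ² - 9
λ² - 9 = (λ + 3)(λ - 3)

λ = 3, -3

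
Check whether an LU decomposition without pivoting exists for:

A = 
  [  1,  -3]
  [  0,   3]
Yes.
A[1,1] = 1 ≠ 0, so Gaussian elimination proceeds without a row swap: multiplier ℓ₂₁ = (0)/(1) = 0, and U[2,2] = 3 - (0)(-3) = 3.
L = 
  [  1,   0]
  [  0,   1]
U = 
  [  1,  -3]
  [  0,   3]
Check row 2 of LU: [(0)(1), (0)(-3) + 3] = [0, 3] = row 2 of A ✓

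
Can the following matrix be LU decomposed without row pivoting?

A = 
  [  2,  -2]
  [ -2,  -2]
Yes.
A[1,1] = 2 ≠ 0, so Gaussian elimination proceeds without a row swap: multiplier ℓ₂₁ = (-2)/(2) = -1, and U[2,2] = -2 - (-1)(-2) = -4.
L = 
  [  1,   0]
  [ -1,   1]
U = 
  [  2,  -2]
  [  0,  -4]
Check row 2 of LU: [(-1)(2), (-1)(-2) + (-4)] = [-2, -2] = row 2 of A ✓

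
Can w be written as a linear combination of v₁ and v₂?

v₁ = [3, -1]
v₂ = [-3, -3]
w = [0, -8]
Yes

Form the augmented matrix and row-reduce:
[v₁|v₂|w] = 
  [  3,  -3,   0]
  [ -1,  -3,  -8]
R2 → R2 + (1/3)·R1
REF = 
  [  3,  -3,   0]
  [  0,  -4,  -8]

No row of the form [0 0 | nonzero], so the system is consistent. Back-substitution gives c₁ = 2, c₂ = 2: w = (2)·v₁ + (2)·v₂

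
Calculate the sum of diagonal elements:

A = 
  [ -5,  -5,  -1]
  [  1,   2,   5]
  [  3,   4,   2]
-1

tr(A) = -5 + 2 + 2 = -1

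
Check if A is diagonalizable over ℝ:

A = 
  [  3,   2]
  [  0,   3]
No

tr(A) = 6, det(A) = 9
Characteristic polynomial: λ² - tr(A)λ + det(A) = λ² - 6λ + 9
λ² - 6λ + 9 = (λ - 3)²
Eigenvalues: 3, 3
λ=3: alg. mult. = 2, geom. mult. = 2 - rank(A - (3)I) = 2 - 1 = 1
Sum of geometric multiplicities = 1 < n = 2, so there aren't enough independent eigenvectors.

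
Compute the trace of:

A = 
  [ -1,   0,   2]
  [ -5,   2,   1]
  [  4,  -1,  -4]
-3

tr(A) = -1 + 2 + -4 = -3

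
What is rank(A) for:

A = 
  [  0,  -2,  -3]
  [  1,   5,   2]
Row reduce:
Swap R1 ↔ R2
REF = 
  [  1,   5,   2]
  [  0,  -2,  -3]
Pivot columns: 1, 2 → 2 pivots.

rank(A) = 2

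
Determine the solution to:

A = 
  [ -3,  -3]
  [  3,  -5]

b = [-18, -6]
x = [3, 3]

Row reduce the augmented matrix [A|b]:
R2 → R2 + (1)·R1
REF = 
  [ -3,  -3, -18]
  [  0,  -8, -24]

Back-substitution:
x₂ = (-24) / (-8) = 3
x₁ = (-18 - (-3)(3)) / (-3) = 3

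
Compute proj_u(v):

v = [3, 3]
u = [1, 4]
proj_u(v) = [15/17, 60/17]

v·u = (3)(1) + (3)(4) = 15
u·u = (1)² + (4)² = 17
proj_u(v) = (v·u / u·u) × u = (15/17) × u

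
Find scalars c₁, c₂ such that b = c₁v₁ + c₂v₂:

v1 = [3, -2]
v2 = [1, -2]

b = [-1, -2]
c1 = -1, c2 = 2

b = -1·v1 + 2·v2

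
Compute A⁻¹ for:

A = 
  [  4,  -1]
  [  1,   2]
det(A) = (4)(2) - (-1)(1) = 9
For a 2×2 matrix, A⁻¹ = (1/det(A)) · [[d, -b], [-c, a]]
    = (1/9) · [[2, 1], [-1, 4]]

A⁻¹ = 
  [ 2/9,  1/9]
  [-1/9,  4/9]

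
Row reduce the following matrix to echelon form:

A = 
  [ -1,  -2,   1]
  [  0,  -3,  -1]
Row operations:
No row operations needed (already in echelon form).

Resulting echelon form:
REF = 
  [ -1,  -2,   1]
  [  0,  -3,  -1]

Rank = 2 (number of non-zero pivot rows).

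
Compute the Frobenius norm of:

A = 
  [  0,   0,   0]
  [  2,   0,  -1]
||A||_F = 2.236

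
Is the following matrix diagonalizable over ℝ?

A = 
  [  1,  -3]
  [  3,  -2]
No

tr(A) = -1, det(A) = 7
Characteristic polynomial: λ² - tr(A)λ + det(A) = λ² + λ + 7
λ² + λ + 7 = 0  ⇒  λ = (-1 ± √((1)² - 4·(7)))/2 = (-1 ± √(-27))/2
  = (-1 + 3i√3)/2,  (-1 - 3i√3)/2
Eigenvalues: (-1 + 3i√3)/2, (-1 - 3i√3)/2  (≈ -0.5 + 2.598i, -0.5 - 2.598i)
Has complex eigenvalues (not diagonalizable over ℝ).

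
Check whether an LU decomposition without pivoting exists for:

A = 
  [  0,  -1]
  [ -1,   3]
No.
A[1,1] = 0 but A[2,1] = -1 ≠ 0. Any LU with L unit lower triangular has (LU)[1,1] = U[1,1] and (LU)[2,1] = L[2,1]·U[1,1]; matching A forces U[1,1] = 0, which then forces (LU)[2,1] = 0 ≠ -1. A row swap (pivoting) is required.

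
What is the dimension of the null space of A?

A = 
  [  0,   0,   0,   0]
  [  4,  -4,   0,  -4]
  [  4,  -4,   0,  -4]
nullity(A) = 3

Row reduce:
Swap R1 ↔ R2
R3 → R3 - (1)·R1
REF = 
  [  4,  -4,   0,  -4]
  [  0,   0,   0,   0]
  [  0,   0,   0,   0]
Pivot columns: 1 → 1 pivot.
rank(A) = 1, so nullity(A) = 4 - 1 = 3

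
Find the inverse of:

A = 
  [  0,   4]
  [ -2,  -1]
det(A) = (0)(-1) - (4)(-2) = 8
For a 2×2 matrix, A⁻¹ = (1/det(A)) · [[d, -b], [-c, a]]
    = (1/8) · [[-1, -4], [2, 0]]

A⁻¹ = 
  [-1/8, -1/2]
  [ 1/4,    0]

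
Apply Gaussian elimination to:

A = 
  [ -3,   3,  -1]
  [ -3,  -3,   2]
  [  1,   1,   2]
Row operations:
R2 → R2 - (1)·R1
R3 → R3 + (1/3)·R1
R3 → R3 + (1/3)·R2

Resulting echelon form:
REF = 
  [ -3,   3,  -1]
  [  0,  -6,   3]
  [  0,   0, 8/3]

Rank = 3 (number of non-zero pivot rows).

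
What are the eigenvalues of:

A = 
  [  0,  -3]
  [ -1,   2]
tr(A) = 2, det(A) = -3
Characteristic polynomial: λ² - tr(A)λ + det(A) = λ² - 2λ - 3
λ² - 2λ - 3 = (λ + 1)(λ - 3)

λ = 3, -1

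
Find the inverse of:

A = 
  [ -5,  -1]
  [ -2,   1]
det(A) = (-5)(1) - (-1)(-2) = -7
For a 2×2 matrix, A⁻¹ = (1/det(A)) · [[d, -b], [-c, a]]
    = (-1/7) · [[1, 1], [2, -5]]

A⁻¹ = 
  [-1/7, -1/7]
  [-2/7,  5/7]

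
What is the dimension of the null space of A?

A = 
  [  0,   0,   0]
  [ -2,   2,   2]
nullity(A) = 2

Row reduce:
Swap R1 ↔ R2
REF = 
  [ -2,   2,   2]
  [  0,   0,   0]
Pivot columns: 1 → 1 pivot.
rank(A) = 1, so nullity(A) = 3 - 1 = 2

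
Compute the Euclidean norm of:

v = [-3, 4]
5

||v||₂ = √((-3)² + (4)²) = √25 = 5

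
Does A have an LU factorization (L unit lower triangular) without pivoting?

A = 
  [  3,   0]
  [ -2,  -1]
Yes.
A[1,1] = 3 ≠ 0, so Gaussian elimination proceeds without a row swap: multiplier ℓ₂₁ = (-2)/(3) = -2/3, and U[2,2] = -1 - (-2/3)(0) = -1.
L = 
  [   1,    0]
  [-2/3,    1]
U = 
  [  3,   0]
  [  0,  -1]
Check row 2 of LU: [(-2/3)(3), (-2/3)(0) + (-1)] = [-2, -1] = row 2 of A ✓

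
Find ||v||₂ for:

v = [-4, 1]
4.123

||v||₂ = √((-4)² + (1)²) = √17 = 4.123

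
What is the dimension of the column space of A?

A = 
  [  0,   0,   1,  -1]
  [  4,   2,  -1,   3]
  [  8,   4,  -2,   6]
Row reduce:
Swap R1 ↔ R2
R3 → R3 - (2)·R1
REF = 
  [  4,   2,  -1,   3]
  [  0,   0,   1,  -1]
  [  0,   0,   0,   0]
Pivot columns: 1, 3 → 2 pivots.
dim(Col(A)) = number of pivot columns = 2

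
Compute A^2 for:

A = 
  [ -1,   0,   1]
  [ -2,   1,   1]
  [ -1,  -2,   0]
A² = A·A:
A²[1,1] = (-1)(-1) + (0)(-2) + (1)(-1) = 0
A²[1,2] = (-1)(0) + (0)(1) + (1)(-2) = -2
A²[1,3] = (-1)(1) + (0)(1) + (1)(0) = -1
A²[2,1] = (-2)(-1) + (1)(-2) + (1)(-1) = -1
A²[2,2] = (-2)(0) + (1)(1) + (1)(-2) = -1
A²[2,3] = (-2)(1) + (1)(1) + (1)(0) = -1
A²[3,1] = (-1)(-1) + (-2)(-2) + (0)(-1) = 5
A²[3,2] = (-1)(0) + (-2)(1) + (0)(-2) = -2
A²[3,3] = (-1)(1) + (-2)(1) + (0)(0) = -3
A² = 
  [  0,  -2,  -1]
  [ -1,  -1,  -1]
  [  5,  -2,  -3]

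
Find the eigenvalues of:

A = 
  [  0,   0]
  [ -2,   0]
λ = 0, 0

tr(A) = 0, det(A) = 0
Characteristic polynomial: λ² - tr(A)λ + det(A) = λ²
λ² = λ²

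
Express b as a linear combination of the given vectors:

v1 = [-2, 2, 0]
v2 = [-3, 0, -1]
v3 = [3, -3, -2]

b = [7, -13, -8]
c1 = -2, c2 = 2, c3 = 3

b = -2·v1 + 2·v2 + 3·v3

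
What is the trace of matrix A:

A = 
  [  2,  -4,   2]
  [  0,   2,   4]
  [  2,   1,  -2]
2

tr(A) = 2 + 2 + -2 = 2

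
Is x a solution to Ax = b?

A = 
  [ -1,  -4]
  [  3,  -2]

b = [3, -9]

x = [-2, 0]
No

Ax = [2, -6] ≠ b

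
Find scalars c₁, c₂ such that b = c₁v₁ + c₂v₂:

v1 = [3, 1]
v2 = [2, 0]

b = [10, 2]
c1 = 2, c2 = 2

b = 2·v1 + 2·v2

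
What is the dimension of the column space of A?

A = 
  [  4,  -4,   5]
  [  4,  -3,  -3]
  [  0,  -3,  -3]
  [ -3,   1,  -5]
dim(Col(A)) = 3

Row reduce:
R2 → R2 - (1)·R1
R4 → R4 + (3/4)·R1
R3 → R3 + (3)·R2
R4 → R4 + (2)·R2
R4 → R4 - (23/36)·R3
REF = 
  [  4,  -4,   5]
  [  0,   1,  -8]
  [  0,   0, -27]
  [  0,   0,   0]
Pivot columns: 1, 2, 3 → 3 pivots.
dim(Col(A)) = number of pivot columns = 3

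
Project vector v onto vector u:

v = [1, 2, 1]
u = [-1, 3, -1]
v·u = (1)(-1) + (2)(3) + (1)(-1) = 4
u·u = (-1)² + (3)² + (-1)² = 11
proj_u(v) = (v·u / u·u) × u = (4/11) × u

proj_u(v) = [-4/11, 12/11, -4/11]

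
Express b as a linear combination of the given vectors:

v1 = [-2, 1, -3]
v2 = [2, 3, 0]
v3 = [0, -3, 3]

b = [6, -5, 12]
c1 = -2, c2 = 1, c3 = 2

b = -2·v1 + 1·v2 + 2·v3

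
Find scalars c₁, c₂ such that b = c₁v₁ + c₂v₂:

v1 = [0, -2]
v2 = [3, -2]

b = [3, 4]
c1 = -3, c2 = 1

b = -3·v1 + 1·v2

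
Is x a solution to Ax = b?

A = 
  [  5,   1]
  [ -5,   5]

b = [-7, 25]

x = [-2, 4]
No

Ax = [-6, 30] ≠ b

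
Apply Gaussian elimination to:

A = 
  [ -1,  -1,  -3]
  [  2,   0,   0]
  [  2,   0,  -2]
Row operations:
R2 → R2 + (2)·R1
R3 → R3 + (2)·R1
R3 → R3 - (1)·R2

Resulting echelon form:
REF = 
  [ -1,  -1,  -3]
  [  0,  -2,  -6]
  [  0,   0,  -2]

Rank = 3 (number of non-zero pivot rows).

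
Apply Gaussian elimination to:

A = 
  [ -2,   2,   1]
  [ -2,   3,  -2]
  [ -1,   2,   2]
Row operations:
R2 → R2 - (1)·R1
R3 → R3 - (1/2)·R1
R3 → R3 - (1)·R2

Resulting echelon form:
REF = 
  [ -2,   2,   1]
  [  0,   1,  -3]
  [  0,   0, 9/2]

Rank = 3 (number of non-zero pivot rows).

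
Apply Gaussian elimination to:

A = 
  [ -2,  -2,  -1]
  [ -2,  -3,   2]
Row operations:
R2 → R2 - (1)·R1

Resulting echelon form:
REF = 
  [ -2,  -2,  -1]
  [  0,  -1,   3]

Rank = 2 (number of non-zero pivot rows).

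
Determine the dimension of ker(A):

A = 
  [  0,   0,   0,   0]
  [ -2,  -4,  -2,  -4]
nullity(A) = 3

Row reduce:
Swap R1 ↔ R2
REF = 
  [ -2,  -4,  -2,  -4]
  [  0,   0,   0,   0]
Pivot columns: 1 → 1 pivot.
rank(A) = 1, so nullity(A) = 4 - 1 = 3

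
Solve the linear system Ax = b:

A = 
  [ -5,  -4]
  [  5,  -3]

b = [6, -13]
Row reduce the augmented matrix [A|b]:
R2 → R2 + (1)·R1
REF = 
  [ -5,  -4,   6]
  [  0,  -7,  -7]

Back-substitution:
x₂ = (-7) / (-7) = 1
x₁ = (6 - (-4)(1)) / (-5) = -2

x = [-2, 1]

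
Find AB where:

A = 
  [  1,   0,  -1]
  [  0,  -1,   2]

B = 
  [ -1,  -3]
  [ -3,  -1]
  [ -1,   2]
AB = 
  [  0,  -5]
  [  1,   5]

A is 2×3 and B is 3×2, so AB is 2×2. Each entry is (row of A)·(column of B):
AB[1,1] = (1)(-1) + (0)(-3) + (-1)(-1) = 0
AB[1,2] = (1)(-3) + (0)(-1) + (-1)(2) = -5
AB[2,1] = (0)(-1) + (-1)(-3) + (2)(-1) = 1
AB[2,2] = (0)(-3) + (-1)(-1) + (2)(2) = 5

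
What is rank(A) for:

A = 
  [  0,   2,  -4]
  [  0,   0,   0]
rank(A) = 1

Row reduce:
(no row operations needed)
REF = 
  [  0,   2,  -4]
  [  0,   0,   0]
Pivot columns: 2 → 1 pivot.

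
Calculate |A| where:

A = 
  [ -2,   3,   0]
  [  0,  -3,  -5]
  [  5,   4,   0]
-115

Cofactor expansion along row 1:
det(A) = (-2)·((-3)(0) - (-5)(4)) - (3)·((0)(0) - (-5)(5)) + (0)·((0)(4) - (-3)(5))
  = (-2)(20) - (3)(25) + (0)(15)
  = -115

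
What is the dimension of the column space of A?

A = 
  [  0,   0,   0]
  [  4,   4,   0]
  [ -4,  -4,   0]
Row reduce:
Swap R1 ↔ R2
R3 → R3 + (1)·R1
REF = 
  [  4,   4,   0]
  [  0,   0,   0]
  [  0,   0,   0]
Pivot columns: 1 → 1 pivot.
dim(Col(A)) = number of pivot columns = 1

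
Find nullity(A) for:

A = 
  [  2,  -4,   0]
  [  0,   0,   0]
nullity(A) = 2

Row reduce:
(no row operations needed)
REF = 
  [  2,  -4,   0]
  [  0,   0,   0]
Pivot columns: 1 → 1 pivot.
rank(A) = 1, so nullity(A) = 3 - 1 = 2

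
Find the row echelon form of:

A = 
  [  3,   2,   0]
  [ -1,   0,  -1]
Row operations:
R2 → R2 + (1/3)·R1

Resulting echelon form:
REF = 
  [  3,   2,   0]
  [  0, 2/3,  -1]

Rank = 2 (number of non-zero pivot rows).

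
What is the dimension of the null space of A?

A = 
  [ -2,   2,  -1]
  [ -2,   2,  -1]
nullity(A) = 2

Row reduce:
R2 → R2 - (1)·R1
REF = 
  [ -2,   2,  -1]
  [  0,   0,   0]
Pivot columns: 1 → 1 pivot.
rank(A) = 1, so nullity(A) = 3 - 1 = 2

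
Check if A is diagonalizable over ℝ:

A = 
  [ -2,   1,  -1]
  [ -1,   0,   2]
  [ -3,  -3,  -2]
No

Characteristic polynomial: det(λI - A) = λ³ + 4λ² + 8λ + 23
By the rational root theorem any rational root is an integer dividing 23; none of those is a root, so p(λ) has no rational roots and hence (being an irreducible cubic) no repeated roots.
Discriminant of the cubic: Δ = -7947
Δ < 0 ⇒ one real eigenvalue and a complex-conjugate pair: λ ≈ -3.565, -0.2173 + 2.531i, -0.2173 - 2.531i
Has complex eigenvalues (not diagonalizable over ℝ).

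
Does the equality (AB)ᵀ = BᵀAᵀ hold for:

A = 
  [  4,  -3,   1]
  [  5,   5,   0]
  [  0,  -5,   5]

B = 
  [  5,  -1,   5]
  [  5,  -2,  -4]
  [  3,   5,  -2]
Yes

(AB)ᵀ = 
  [  8,  50, -10]
  [  7, -15,  35]
  [ 30,   5,  10]

BᵀAᵀ = 
  [  8,  50, -10]
  [  7, -15,  35]
  [ 30,   5,  10]

Both sides are equal — this is the standard identity (AB)ᵀ = BᵀAᵀ, which holds for all A, B.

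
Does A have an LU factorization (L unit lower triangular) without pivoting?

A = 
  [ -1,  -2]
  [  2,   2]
Yes.
A[1,1] = -1 ≠ 0, so Gaussian elimination proceeds without a row swap: multiplier ℓ₂₁ = (2)/(-1) = -2, and U[2,2] = 2 - (-2)(-2) = -2.
L = 
  [  1,   0]
  [ -2,   1]
U = 
  [ -1,  -2]
  [  0,  -2]
Check row 2 of LU: [(-2)(-1), (-2)(-2) + (-2)] = [2, 2] = row 2 of A ✓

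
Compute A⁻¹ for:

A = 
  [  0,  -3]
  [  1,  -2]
det(A) = (0)(-2) - (-3)(1) = 3
For a 2×2 matrix, A⁻¹ = (1/det(A)) · [[d, -b], [-c, a]]
    = (1/3) · [[-2, 3], [-1, 0]]

A⁻¹ = 
  [-2/3,    1]
  [-1/3,    0]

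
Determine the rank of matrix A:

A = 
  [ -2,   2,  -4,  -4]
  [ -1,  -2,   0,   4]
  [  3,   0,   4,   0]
Row reduce:
R2 → R2 - (1/2)·R1
R3 → R3 + (3/2)·R1
R3 → R3 + (1)·R2
REF = 
  [ -2,   2,  -4,  -4]
  [  0,  -3,   2,   6]
  [  0,   0,   0,   0]
Pivot columns: 1, 2 → 2 pivots.

rank(A) = 2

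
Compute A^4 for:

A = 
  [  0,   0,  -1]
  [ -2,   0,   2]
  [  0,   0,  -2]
A² = A·A:
A²[1,1] = (0)(0) + (0)(-2) + (-1)(0) = 0
A²[1,2] = (0)(0) + (0)(0) + (-1)(0) = 0
A²[1,3] = (0)(-1) + (0)(2) + (-1)(-2) = 2
A²[2,1] = (-2)(0) + (0)(-2) + (2)(0) = 0
A²[2,2] = (-2)(0) + (0)(0) + (2)(0) = 0
A²[2,3] = (-2)(-1) + (0)(2) + (2)(-2) = -2
A²[3,1] = (0)(0) + (0)(-2) + (-2)(0) = 0
A²[3,2] = (0)(0) + (0)(0) + (-2)(0) = 0
A²[3,3] = (0)(-1) + (0)(2) + (-2)(-2) = 4
A² = 
  [  0,   0,   2]
  [  0,   0,  -2]
  [  0,   0,   4]

A^3 = A^2·A:
A^3[1,1] = (0)(0) + (0)(-2) + (2)(0) = 0
A^3[1,2] = (0)(0) + (0)(0) + (2)(0) = 0
A^3[1,3] = (0)(-1) + (0)(2) + (2)(-2) = -4
A^3[2,1] = (0)(0) + (0)(-2) + (-2)(0) = 0
A^3[2,2] = (0)(0) + (0)(0) + (-2)(0) = 0
A^3[2,3] = (0)(-1) + (0)(2) + (-2)(-2) = 4
A^3[3,1] = (0)(0) + (0)(-2) + (4)(0) = 0
A^3[3,2] = (0)(0) + (0)(0) + (4)(0) = 0
A^3[3,3] = (0)(-1) + (0)(2) + (4)(-2) = -8
A^3 = 
  [  0,   0,  -4]
  [  0,   0,   4]
  [  0,   0,  -8]

A^4 = A^3·A:
A^4[1,1] = (0)(0) + (0)(-2) + (-4)(0) = 0
A^4[1,2] = (0)(0) + (0)(0) + (-4)(0) = 0
A^4[1,3] = (0)(-1) + (0)(2) + (-4)(-2) = 8
A^4[2,1] = (0)(0) + (0)(-2) + (4)(0) = 0
A^4[2,2] = (0)(0) + (0)(0) + (4)(0) = 0
A^4[2,3] = (0)(-1) + (0)(2) + (4)(-2) = -8
A^4[3,1] = (0)(0) + (0)(-2) + (-8)(0) = 0
A^4[3,2] = (0)(0) + (0)(0) + (-8)(0) = 0
A^4[3,3] = (0)(-1) + (0)(2) + (-8)(-2) = 16
A^4 = 
  [  0,   0,   8]
  [  0,   0,  -8]
  [  0,   0,  16]

Therefore
A^4 = 
  [  0,   0,   8]
  [  0,   0,  -8]
  [  0,   0,  16]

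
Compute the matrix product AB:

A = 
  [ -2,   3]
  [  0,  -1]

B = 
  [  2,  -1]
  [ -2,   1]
A is 2×2 and B is 2×2, so AB is 2×2. Each entry is (row of A)·(column of B):
AB[1,1] = (-2)(2) + (3)(-2) = -10
AB[1,2] = (-2)(-1) + (3)(1) = 5
AB[2,1] = (0)(2) + (-1)(-2) = 2
AB[2,2] = (0)(-1) + (-1)(1) = -1

AB = 
  [-10,   5]
  [  2,  -1]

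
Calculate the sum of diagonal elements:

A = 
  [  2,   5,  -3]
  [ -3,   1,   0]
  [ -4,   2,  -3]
0

tr(A) = 2 + 1 + -3 = 0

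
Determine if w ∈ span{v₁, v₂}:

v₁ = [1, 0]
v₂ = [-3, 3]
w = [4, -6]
Yes

Form the augmented matrix and row-reduce:
[v₁|v₂|w] = 
  [  1,  -3,   4]
  [  0,   3,  -6]
(already in echelon form — no row operations needed)

No row of the form [0 0 | nonzero], so the system is consistent. Back-substitution gives c₁ = -2, c₂ = -2: w = (-2)·v₁ + (-2)·v₂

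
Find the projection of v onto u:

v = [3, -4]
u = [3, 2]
proj_u(v) = [3/13, 2/13]

v·u = (3)(3) + (-4)(2) = 1
u·u = (3)² + (2)² = 13
proj_u(v) = (v·u / u·u) × u = (1/13) × u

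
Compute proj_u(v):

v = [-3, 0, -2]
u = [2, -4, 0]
proj_u(v) = [-3/5, 6/5, 0]

v·u = (-3)(2) + (0)(-4) + (-2)(0) = -6
u·u = (2)² + (-4)² + (0)² = 20
proj_u(v) = (v·u / u·u) × u = (-6/20) × u = (-3/10) × u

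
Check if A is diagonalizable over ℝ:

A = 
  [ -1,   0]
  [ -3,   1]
Yes

tr(A) = 0, det(A) = -1
Characteristic polynomial: λ² - tr(A)λ + det(A) = λ² - 1
λ² - 1 = (λ + 1)(λ - 1)
Eigenvalues: 1, -1
λ=-1: alg. mult. = 1, geom. mult. = 2 - rank(A - (-1)I) = 2 - 1 = 1
λ=1: alg. mult. = 1, geom. mult. = 2 - rank(A - (1)I) = 2 - 1 = 1
Sum of geometric multiplicities equals n, so A has n independent eigenvectors.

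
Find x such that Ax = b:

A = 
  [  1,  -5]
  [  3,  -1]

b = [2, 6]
x = [2, 0]

Row reduce the augmented matrix [A|b]:
R2 → R2 - (3)·R1
REF = 
  [  1,  -5,   2]
  [  0,  14,   0]

Back-substitution:
x₂ = 0 / 14 = 0
x₁ = (2 - (-5)(0)) / 1 = 2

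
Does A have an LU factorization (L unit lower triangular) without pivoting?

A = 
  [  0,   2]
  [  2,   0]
No.
A[1,1] = 0 but A[2,1] = 2 ≠ 0. Any LU with L unit lower triangular has (LU)[1,1] = U[1,1] and (LU)[2,1] = L[2,1]·U[1,1]; matching A forces U[1,1] = 0, which then forces (LU)[2,1] = 0 ≠ 2. A row swap (pivoting) is required.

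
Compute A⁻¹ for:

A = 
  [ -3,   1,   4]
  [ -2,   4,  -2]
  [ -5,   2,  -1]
det(A) = (-3)·((4)(-1) - (-2)(2)) - (1)·((-2)(-1) - (-2)(-5)) + (4)·((-2)(2) - (4)(-5))
  = (-3)(0) - (1)(-8) + (4)(16)
  = 72
det(A) = 72 ≠ 0, so A is invertible.

Cofactors Cᵢⱼ = (-1)ⁱ⁺ʲ·Mᵢⱼ:
C = 
  [  0,   8,  16]
  [  9,  23,   1]
  [-18, -14, -10]

adj(A) = Cᵀ:
adj(A) = 
  [  0,   9, -18]
  [  8,  23, -14]
  [ 16,   1, -10]

A⁻¹ = (1/72) · adj(A):
A⁻¹ = 
  [    0,   1/8,  -1/4]
  [  1/9, 23/72, -7/36]
  [  2/9,  1/72, -5/36]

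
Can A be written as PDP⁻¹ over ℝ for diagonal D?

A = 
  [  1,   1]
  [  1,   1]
Yes

tr(A) = 2, det(A) = 0
Characteristic polynomial: λ² - tr(A)λ + det(A) = λ² - 2λ
λ² - 2λ = λ(λ - 2)
Eigenvalues: 2, 0
λ=0: alg. mult. = 1, geom. mult. = 2 - rank(A - (0)I) = 2 - 1 = 1
λ=2: alg. mult. = 1, geom. mult. = 2 - rank(A - (2)I) = 2 - 1 = 1
Sum of geometric multiplicities equals n, so A has n independent eigenvectors.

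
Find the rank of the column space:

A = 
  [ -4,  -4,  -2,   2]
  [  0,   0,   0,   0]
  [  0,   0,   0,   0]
dim(Col(A)) = 1

Row reduce:
(no row operations needed)
REF = 
  [ -4,  -4,  -2,   2]
  [  0,   0,   0,   0]
  [  0,   0,   0,   0]
Pivot columns: 1 → 1 pivot.
dim(Col(A)) = number of pivot columns = 1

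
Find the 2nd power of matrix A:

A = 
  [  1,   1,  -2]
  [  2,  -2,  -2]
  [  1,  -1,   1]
A² = A·A:
A²[1,1] = (1)(1) + (1)(2) + (-2)(1) = 1
A²[1,2] = (1)(1) + (1)(-2) + (-2)(-1) = 1
A²[1,3] = (1)(-2) + (1)(-2) + (-2)(1) = -6
A²[2,1] = (2)(1) + (-2)(2) + (-2)(1) = -4
A²[2,2] = (2)(1) + (-2)(-2) + (-2)(-1) = 8
A²[2,3] = (2)(-2) + (-2)(-2) + (-2)(1) = -2
A²[3,1] = (1)(1) + (-1)(2) + (1)(1) = 0
A²[3,2] = (1)(1) + (-1)(-2) + (1)(-1) = 2
A²[3,3] = (1)(-2) + (-1)(-2) + (1)(1) = 1
A² = 
  [  1,   1,  -6]
  [ -4,   8,  -2]
  [  0,   2,   1]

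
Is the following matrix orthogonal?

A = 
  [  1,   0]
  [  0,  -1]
Yes

AᵀA = 
  [  1,   0]
  [  0,   1]
= I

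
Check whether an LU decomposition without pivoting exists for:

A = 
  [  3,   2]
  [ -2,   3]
Yes.
A[1,1] = 3 ≠ 0, so Gaussian elimination proceeds without a row swap: multiplier ℓ₂₁ = (-2)/(3) = -2/3, and U[2,2] = 3 - (-2/3)(2) = 13/3.
L = 
  [   1,    0]
  [-2/3,    1]
U = 
  [   3,    2]
  [   0, 13/3]
Check row 2 of LU: [(-2/3)(3), (-2/3)(2) + (13/3)] = [-2, 3] = row 2 of A ✓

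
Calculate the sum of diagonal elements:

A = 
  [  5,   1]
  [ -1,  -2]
3

tr(A) = 5 + -2 = 3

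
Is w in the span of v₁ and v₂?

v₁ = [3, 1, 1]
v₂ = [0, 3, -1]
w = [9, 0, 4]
Yes

Form the augmented matrix and row-reduce:
[v₁|v₂|w] = 
  [  3,   0,   9]
  [  1,   3,   0]
  [  1,  -1,   4]
R2 → R2 - (1/3)·R1
R3 → R3 - (1/3)·R1
R3 → R3 + (1/3)·R2
REF = 
  [  3,   0,   9]
  [  0,   3,  -3]
  [  0,   0,   0]

No row of the form [0 0 | nonzero], so the system is consistent. Back-substitution gives c₁ = 3, c₂ = -1: w = (3)·v₁ + (-1)·v₂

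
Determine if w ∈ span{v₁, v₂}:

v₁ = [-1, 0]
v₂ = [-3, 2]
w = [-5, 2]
Yes

Form the augmented matrix and row-reduce:
[v₁|v₂|w] = 
  [ -1,  -3,  -5]
  [  0,   2,   2]
(already in echelon form — no row operations needed)

No row of the form [0 0 | nonzero], so the system is consistent. Back-substitution gives c₁ = 2, c₂ = 1: w = (2)·v₁ + (1)·v₂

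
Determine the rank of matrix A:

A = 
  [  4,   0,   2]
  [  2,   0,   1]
Row reduce:
R2 → R2 - (1/2)·R1
REF = 
  [  4,   0,   2]
  [  0,   0,   0]
Pivot columns: 1 → 1 pivot.

rank(A) = 1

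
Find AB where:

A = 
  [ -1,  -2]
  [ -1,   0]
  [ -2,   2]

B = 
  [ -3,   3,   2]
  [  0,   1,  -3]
A is 3×2 and B is 2×3, so AB is 3×3. Each entry is (row of A)·(column of B):
AB[1,1] = (-1)(-3) + (-2)(0) = 3
AB[1,2] = (-1)(3) + (-2)(1) = -5
AB[1,3] = (-1)(2) + (-2)(-3) = 4
AB[2,1] = (-1)(-3) + (0)(0) = 3
AB[2,2] = (-1)(3) + (0)(1) = -3
AB[2,3] = (-1)(2) + (0)(-3) = -2
AB[3,1] = (-2)(-3) + (2)(0) = 6
AB[3,2] = (-2)(3) + (2)(1) = -4
AB[3,3] = (-2)(2) + (2)(-3) = -10

AB = 
  [  3,  -5,   4]
  [  3,  -3,  -2]
  [  6,  -4, -10]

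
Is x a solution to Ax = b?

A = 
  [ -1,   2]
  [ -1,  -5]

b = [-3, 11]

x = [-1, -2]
Yes

Ax = [-3, 11] = b ✓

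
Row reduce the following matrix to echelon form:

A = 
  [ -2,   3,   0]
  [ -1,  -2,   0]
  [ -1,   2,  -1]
Row operations:
R2 → R2 - (1/2)·R1
R3 → R3 - (1/2)·R1
R3 → R3 + (1/7)·R2

Resulting echelon form:
REF = 
  [  -2,    3,    0]
  [   0, -7/2,    0]
  [   0,    0,   -1]

Rank = 3 (number of non-zero pivot rows).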